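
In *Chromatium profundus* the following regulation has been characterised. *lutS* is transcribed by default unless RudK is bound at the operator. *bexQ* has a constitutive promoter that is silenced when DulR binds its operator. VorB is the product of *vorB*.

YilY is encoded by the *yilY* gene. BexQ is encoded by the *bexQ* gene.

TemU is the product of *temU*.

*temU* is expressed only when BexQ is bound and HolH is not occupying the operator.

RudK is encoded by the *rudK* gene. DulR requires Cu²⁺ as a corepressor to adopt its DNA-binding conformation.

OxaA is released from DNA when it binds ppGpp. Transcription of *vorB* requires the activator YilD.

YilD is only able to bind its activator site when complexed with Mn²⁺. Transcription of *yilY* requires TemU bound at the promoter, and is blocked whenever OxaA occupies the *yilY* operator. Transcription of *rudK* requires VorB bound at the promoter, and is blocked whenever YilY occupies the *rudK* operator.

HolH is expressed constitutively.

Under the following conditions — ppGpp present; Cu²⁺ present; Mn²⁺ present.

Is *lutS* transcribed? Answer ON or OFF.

Cu²⁺ is present, so DulR is active.
With repressor DulR bound, *bexQ* is not transcribed.
So BexQ is not produced.
HolH is produced constitutively and is active.
With repressor HolH bound, *temU* is not transcribed.
So TemU is not produced.
ppGpp is present, so OxaA is inactive.
Required activator TemU is absent, so *yilY* is not transcribed.
So YilY is not produced.
Mn²⁺ is present, so YilD is active.
No repressor is bound and YilD is active, so *vorB* is transcribed.
So VorB is produced and active.
No repressor is bound and VorB is active, so *rudK* is transcribed.
So RudK is produced and active.
With repressor RudK bound, *lutS* is not transcribed.

OFF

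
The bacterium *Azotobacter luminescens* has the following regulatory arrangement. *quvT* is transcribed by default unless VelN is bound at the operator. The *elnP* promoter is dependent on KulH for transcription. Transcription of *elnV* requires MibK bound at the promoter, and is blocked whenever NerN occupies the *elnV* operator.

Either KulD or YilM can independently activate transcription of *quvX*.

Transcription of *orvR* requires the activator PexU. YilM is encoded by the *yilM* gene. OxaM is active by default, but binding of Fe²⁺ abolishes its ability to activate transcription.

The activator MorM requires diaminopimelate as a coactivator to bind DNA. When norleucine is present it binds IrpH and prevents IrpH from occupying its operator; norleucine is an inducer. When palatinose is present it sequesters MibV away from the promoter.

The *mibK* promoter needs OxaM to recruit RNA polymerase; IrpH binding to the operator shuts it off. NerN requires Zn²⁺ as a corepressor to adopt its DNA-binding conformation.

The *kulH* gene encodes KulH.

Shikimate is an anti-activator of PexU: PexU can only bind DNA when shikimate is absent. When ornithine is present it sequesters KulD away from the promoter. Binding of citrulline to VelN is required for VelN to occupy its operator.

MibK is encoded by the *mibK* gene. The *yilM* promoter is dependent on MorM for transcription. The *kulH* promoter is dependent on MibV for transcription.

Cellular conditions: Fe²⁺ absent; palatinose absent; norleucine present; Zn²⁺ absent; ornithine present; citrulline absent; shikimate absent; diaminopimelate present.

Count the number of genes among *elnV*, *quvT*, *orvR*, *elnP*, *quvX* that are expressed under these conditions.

Fe²⁺ is absent, so OxaM is active.
Norleucine is present, so IrpH is inactive.
No repressor is bound and OxaM is active, so *mibK* is transcribed.
So MibK is produced and active.
Zn²⁺ is absent, so NerN is inactive.
No repressor is bound and MibK is active, so *elnV* is transcribed.
→ *elnV* is ON.
Citrulline is absent, so VelN is inactive.
With no repressor bound, *quvT* is transcribed.
→ *quvT* is ON.
Shikimate is absent, so PexU is active.
No repressor is bound and PexU is active, so *orvR* is transcribed.
→ *orvR* is ON.
Palatinose is absent, so MibV is active.
No repressor is bound and MibV is active, so *kulH* is transcribed.
So KulH is produced and active.
No repressor is bound and KulH is active, so *elnP* is transcribed.
→ *elnP* is ON.
Ornithine is present, so KulD is inactive.
Diaminopimelate is present, so MorM is active.
No repressor is bound and MorM is active, so *yilM* is transcribed.
So YilM is produced and active.
Activator YilM is present, so *quvX* is transcribed.
→ *quvX* is ON.
5 of the 5 genes are transcribed.

5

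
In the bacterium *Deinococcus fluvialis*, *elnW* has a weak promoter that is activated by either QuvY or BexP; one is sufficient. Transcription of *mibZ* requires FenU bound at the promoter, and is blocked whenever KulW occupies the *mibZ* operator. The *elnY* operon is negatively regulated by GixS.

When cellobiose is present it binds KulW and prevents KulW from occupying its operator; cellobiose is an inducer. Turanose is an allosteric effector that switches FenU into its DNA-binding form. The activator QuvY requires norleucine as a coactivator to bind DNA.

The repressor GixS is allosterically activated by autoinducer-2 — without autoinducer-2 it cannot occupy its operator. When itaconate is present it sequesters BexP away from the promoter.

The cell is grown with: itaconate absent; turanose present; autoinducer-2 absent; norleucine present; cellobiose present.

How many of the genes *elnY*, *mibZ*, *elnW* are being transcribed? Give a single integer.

Autoinducer-2 is absent, so GixS is inactive.
With no repressor bound, *elnY* is transcribed.
→ *elnY* is ON.
Turanose is present, so FenU is active.
Cellobiose is present, so KulW is inactive.
No repressor is bound and FenU is active, so *mibZ* is transcribed.
→ *mibZ* is ON.
Norleucine is present, so QuvY is active.
Itaconate is absent, so BexP is active.
Activator QuvY is present, so *elnW* is transcribed.
→ *elnW* is ON.
3 of the 3 genes are transcribed.

3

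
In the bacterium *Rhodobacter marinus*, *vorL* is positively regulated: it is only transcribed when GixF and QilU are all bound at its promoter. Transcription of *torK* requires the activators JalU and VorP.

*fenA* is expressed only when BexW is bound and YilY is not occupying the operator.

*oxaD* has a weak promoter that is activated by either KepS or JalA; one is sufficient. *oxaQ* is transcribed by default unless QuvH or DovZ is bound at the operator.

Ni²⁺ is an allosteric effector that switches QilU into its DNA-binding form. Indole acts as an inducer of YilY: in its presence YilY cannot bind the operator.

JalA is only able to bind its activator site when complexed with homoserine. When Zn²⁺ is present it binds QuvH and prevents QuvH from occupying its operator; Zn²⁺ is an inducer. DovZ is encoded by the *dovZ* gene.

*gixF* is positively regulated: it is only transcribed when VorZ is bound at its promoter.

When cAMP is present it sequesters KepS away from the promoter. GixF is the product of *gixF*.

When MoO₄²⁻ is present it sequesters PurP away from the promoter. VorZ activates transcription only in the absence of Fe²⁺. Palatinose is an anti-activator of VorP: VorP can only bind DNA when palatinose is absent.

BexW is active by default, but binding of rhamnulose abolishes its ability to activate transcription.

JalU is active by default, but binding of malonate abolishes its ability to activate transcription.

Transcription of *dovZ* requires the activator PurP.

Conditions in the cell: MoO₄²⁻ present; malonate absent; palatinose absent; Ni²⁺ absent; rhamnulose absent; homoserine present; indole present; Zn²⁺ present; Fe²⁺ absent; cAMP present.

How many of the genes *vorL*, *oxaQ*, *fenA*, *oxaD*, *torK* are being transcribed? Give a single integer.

4

Fe²⁺ is absent, so VorZ is active.
No repressor is bound and VorZ is active, so *gixF* is transcribed.
So GixF is produced and active.
Ni²⁺ is absent, so QilU is inactive.
Required activator QilU is absent, so *vorL* is not transcribed.
→ *vorL* is OFF.
Zn²⁺ is present, so QuvH is inactive.
MoO₄²⁻ is present, so PurP is inactive.
Required activator PurP is absent, so *dovZ* is not transcribed.
So DovZ is not produced.
With no repressor bound, *oxaQ* is transcribed.
→ *oxaQ* is ON.
Indole is present, so YilY is inactive.
Rhamnulose is absent, so BexW is active.
No repressor is bound and BexW is active, so *fenA* is transcribed.
→ *fenA* is ON.
cAMP is present, so KepS is inactive.
Homoserine is present, so JalA is active.
Activator JalA is present, so *oxaD* is transcribed.
→ *oxaD* is ON.
Malonate is absent, so JalU is active.
Palatinose is absent, so VorP is active.
No repressor is bound and JalU and VorP are active, so *torK* is transcribed.
→ *torK* is ON.
4 of the 5 genes are transcribed.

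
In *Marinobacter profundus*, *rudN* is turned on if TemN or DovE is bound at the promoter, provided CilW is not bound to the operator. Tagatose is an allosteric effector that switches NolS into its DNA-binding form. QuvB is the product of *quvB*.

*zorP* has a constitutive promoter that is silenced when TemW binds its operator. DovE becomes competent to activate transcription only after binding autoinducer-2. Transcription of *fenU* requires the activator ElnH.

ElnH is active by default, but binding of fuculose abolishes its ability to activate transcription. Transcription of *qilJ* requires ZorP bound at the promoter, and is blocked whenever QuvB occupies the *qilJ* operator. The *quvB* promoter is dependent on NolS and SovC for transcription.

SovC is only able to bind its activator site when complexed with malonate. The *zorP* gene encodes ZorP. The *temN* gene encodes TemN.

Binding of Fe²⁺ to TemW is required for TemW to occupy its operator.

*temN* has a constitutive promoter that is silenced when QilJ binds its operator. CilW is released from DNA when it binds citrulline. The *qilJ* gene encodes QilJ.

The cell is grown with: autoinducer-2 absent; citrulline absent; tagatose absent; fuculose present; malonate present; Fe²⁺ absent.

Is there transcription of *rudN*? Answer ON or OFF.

OFF

Citrulline is absent, so CilW is active.
Fe²⁺ is absent, so TemW is inactive.
With no repressor bound, *zorP* is transcribed.
So ZorP is produced and active.
Tagatose is absent, so NolS is inactive.
Malonate is present, so SovC is active.
Required activator NolS is absent, so *quvB* is not transcribed.
So QuvB is not produced.
No repressor is bound and ZorP is active, so *qilJ* is transcribed.
So QilJ is produced and active.
With repressor QilJ bound, *temN* is not transcribed.
So TemN is not produced.
Autoinducer-2 is absent, so DovE is inactive.
With repressor CilW bound, *rudN* is not transcribed.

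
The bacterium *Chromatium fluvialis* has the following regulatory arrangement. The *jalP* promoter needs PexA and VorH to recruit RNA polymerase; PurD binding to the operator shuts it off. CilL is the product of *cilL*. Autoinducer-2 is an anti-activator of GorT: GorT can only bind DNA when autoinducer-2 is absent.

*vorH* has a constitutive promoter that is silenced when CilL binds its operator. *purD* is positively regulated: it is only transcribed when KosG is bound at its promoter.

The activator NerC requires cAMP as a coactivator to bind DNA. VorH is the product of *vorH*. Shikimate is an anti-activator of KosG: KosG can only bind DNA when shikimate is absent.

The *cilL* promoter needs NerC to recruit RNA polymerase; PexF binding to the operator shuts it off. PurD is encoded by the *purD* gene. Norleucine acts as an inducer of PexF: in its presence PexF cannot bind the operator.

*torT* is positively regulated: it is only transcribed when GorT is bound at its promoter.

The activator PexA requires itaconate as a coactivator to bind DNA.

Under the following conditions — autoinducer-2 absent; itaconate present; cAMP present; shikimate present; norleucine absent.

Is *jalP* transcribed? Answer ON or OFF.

ON

Shikimate is present, so KosG is inactive.
Required activator KosG is absent, so *purD* is not transcribed.
So PurD is not produced.
Itaconate is present, so PexA is active.
cAMP is present, so NerC is active.
Norleucine is absent, so PexF is active.
With repressor PexF bound, *cilL* is not transcribed.
So CilL is not produced.
With no repressor bound, *vorH* is transcribed.
So VorH is produced and active.
No repressor is bound and PexA and VorH are active, so *jalP* is transcribed.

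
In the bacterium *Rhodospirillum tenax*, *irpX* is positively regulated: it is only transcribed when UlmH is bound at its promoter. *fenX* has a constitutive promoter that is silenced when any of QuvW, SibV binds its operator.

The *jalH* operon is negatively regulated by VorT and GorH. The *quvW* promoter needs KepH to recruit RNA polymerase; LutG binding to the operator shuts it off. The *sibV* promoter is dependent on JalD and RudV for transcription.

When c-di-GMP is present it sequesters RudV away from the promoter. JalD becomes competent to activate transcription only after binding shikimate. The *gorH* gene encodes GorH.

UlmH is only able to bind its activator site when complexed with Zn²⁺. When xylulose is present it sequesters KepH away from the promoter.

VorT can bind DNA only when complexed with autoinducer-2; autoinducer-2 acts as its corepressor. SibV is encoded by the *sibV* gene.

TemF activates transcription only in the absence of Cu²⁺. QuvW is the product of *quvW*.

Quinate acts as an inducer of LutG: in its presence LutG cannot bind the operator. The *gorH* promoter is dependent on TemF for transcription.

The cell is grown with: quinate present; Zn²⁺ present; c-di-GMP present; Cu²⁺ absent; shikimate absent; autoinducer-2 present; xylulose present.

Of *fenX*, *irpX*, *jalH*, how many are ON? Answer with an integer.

Xylulose is present, so KepH is inactive.
Quinate is present, so LutG is inactive.
Required activator KepH is absent, so *quvW* is not transcribed.
So QuvW is not produced.
Shikimate is absent, so JalD is inactive.
c-di-GMP is present, so RudV is inactive.
Required activator JalD is absent, so *sibV* is not transcribed.
So SibV is not produced.
With no repressor bound, *fenX* is transcribed.
→ *fenX* is ON.
Zn²⁺ is present, so UlmH is active.
No repressor is bound and UlmH is active, so *irpX* is transcribed.
→ *irpX* is ON.
Autoinducer-2 is present, so VorT is active.
Cu²⁺ is absent, so TemF is active.
No repressor is bound and TemF is active, so *gorH* is transcribed.
So GorH is produced and active.
With repressor VorT bound, *jalH* is not transcribed.
→ *jalH* is OFF.
2 of the 3 genes are transcribed.

2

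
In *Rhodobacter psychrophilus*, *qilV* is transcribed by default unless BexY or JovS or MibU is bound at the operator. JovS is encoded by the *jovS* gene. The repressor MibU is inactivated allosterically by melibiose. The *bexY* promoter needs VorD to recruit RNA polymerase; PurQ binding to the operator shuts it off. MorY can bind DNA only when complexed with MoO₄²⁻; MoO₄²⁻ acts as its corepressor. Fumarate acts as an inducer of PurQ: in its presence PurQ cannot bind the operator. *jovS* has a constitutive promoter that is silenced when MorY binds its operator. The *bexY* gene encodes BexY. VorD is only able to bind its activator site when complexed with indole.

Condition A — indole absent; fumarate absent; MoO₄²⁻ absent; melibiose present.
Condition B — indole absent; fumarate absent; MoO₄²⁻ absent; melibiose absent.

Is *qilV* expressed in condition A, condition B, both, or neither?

neither

Condition A:
Indole is absent, so VorD is inactive.
Fumarate is absent, so PurQ is active.
With repressor PurQ bound, *bexY* is not transcribed.
So BexY is not produced.
MoO₄²⁻ is absent, so MorY is inactive.
With no repressor bound, *jovS* is transcribed.
So JovS is produced and active.
Melibiose is present, so MibU is inactive.
With repressor JovS bound, *qilV* is not transcribed.
→ *qilV* is OFF in A.
Condition B:
Indole is absent, so VorD is inactive.
Fumarate is absent, so PurQ is active.
With repressor PurQ bound, *bexY* is not transcribed.
So BexY is not produced.
MoO₄²⁻ is absent, so MorY is inactive.
With no repressor bound, *jovS* is transcribed.
So JovS is produced and active.
Melibiose is absent, so MibU is active.
With repressor JovS bound, *qilV* is not transcribed.
→ *qilV* is OFF in B.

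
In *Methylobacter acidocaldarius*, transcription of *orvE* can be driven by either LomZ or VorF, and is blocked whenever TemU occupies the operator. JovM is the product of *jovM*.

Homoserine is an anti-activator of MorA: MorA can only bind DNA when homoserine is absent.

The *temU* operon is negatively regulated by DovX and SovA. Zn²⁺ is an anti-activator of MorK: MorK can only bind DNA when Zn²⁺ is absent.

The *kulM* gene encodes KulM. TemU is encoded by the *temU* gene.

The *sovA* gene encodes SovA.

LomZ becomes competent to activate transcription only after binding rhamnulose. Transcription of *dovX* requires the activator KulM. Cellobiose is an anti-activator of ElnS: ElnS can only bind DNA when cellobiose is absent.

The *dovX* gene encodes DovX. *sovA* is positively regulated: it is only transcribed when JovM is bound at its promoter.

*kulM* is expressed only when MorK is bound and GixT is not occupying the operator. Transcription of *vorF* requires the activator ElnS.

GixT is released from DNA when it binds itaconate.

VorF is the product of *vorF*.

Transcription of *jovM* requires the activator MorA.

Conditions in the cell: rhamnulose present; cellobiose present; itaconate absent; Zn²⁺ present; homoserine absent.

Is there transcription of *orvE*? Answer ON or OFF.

Rhamnulose is present, so LomZ is active.
Itaconate is absent, so GixT is active.
Zn²⁺ is present, so MorK is inactive.
With repressor GixT bound, *kulM* is not transcribed.
So KulM is not produced.
Required activator KulM is absent, so *dovX* is not transcribed.
So DovX is not produced.
Homoserine is absent, so MorA is active.
No repressor is bound and MorA is active, so *jovM* is transcribed.
So JovM is produced and active.
No repressor is bound and JovM is active, so *sovA* is transcribed.
So SovA is produced and active.
With repressor SovA bound, *temU* is not transcribed.
So TemU is not produced.
Cellobiose is present, so ElnS is inactive.
Required activator ElnS is absent, so *vorF* is not transcribed.
So VorF is not produced.
Activator LomZ is present, so *orvE* is transcribed.

ON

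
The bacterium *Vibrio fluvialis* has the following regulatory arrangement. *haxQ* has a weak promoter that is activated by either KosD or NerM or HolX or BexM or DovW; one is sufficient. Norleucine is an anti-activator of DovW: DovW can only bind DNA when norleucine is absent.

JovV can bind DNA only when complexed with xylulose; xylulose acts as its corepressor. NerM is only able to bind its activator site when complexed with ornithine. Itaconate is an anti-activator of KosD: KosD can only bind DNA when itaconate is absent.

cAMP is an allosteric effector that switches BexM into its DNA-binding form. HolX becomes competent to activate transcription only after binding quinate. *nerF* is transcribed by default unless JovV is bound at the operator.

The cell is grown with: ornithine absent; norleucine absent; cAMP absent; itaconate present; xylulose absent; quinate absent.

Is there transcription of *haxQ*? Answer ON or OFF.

Itaconate is present, so KosD is inactive.
Ornithine is absent, so NerM is inactive.
Quinate is absent, so HolX is inactive.
cAMP is absent, so BexM is inactive.
Norleucine is absent, so DovW is active.
Activator DovW is present, so *haxQ* is transcribed.

ON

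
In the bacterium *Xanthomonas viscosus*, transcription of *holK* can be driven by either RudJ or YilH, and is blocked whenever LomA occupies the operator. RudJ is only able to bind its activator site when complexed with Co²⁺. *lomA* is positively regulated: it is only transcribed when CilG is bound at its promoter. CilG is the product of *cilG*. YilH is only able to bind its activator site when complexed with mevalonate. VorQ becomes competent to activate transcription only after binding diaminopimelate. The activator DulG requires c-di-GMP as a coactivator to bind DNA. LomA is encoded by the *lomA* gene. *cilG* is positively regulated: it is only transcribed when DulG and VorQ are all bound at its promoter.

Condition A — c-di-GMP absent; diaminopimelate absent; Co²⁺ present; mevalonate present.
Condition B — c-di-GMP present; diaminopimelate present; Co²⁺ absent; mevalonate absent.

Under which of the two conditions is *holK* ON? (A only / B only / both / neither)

A only

Condition A:
c-di-GMP is absent, so DulG is inactive.
Diaminopimelate is absent, so VorQ is inactive.
Required activator DulG is absent, so *cilG* is not transcribed.
So CilG is not produced.
Required activator CilG is absent, so *lomA* is not transcribed.
So LomA is not produced.
Co²⁺ is present, so RudJ is active.
Mevalonate is present, so YilH is active.
Activator RudJ is present, so *holK* is transcribed.
→ *holK* is ON in A.
Condition B:
c-di-GMP is present, so DulG is active.
Diaminopimelate is present, so VorQ is active.
No repressor is bound and DulG and VorQ are active, so *cilG* is transcribed.
So CilG is produced and active.
No repressor is bound and CilG is active, so *lomA* is transcribed.
So LomA is produced and active.
Co²⁺ is absent, so RudJ is inactive.
Mevalonate is absent, so YilH is inactive.
With repressor LomA bound, *holK* is not transcribed.
→ *holK* is OFF in B.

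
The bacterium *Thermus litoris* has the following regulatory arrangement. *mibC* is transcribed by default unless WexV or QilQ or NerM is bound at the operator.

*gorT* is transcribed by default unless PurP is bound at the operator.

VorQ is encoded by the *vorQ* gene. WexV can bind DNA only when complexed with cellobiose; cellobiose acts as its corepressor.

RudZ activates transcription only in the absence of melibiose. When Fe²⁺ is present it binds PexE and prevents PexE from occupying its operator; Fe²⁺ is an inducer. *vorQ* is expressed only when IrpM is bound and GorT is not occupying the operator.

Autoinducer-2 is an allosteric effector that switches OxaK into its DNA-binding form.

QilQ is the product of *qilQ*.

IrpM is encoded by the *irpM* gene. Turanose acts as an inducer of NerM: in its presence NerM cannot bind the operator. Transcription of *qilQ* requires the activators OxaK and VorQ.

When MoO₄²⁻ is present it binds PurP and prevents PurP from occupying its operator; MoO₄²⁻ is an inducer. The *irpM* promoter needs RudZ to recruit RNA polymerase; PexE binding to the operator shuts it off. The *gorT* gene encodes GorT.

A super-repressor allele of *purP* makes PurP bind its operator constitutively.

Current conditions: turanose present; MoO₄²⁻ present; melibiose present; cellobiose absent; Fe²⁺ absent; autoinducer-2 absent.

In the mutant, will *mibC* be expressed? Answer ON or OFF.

Cellobiose is absent, so WexV is inactive.
Autoinducer-2 is absent, so OxaK is inactive.
Melibiose is present, so RudZ is inactive.
Fe²⁺ is absent, so PexE is active.
With repressor PexE bound, *irpM* is not transcribed.
So IrpM is not produced.
PurP is constitutively active in this strain.
With repressor PurP bound, *gorT* is not transcribed.
So GorT is not produced.
Required activator IrpM is absent, so *vorQ* is not transcribed.
So VorQ is not produced.
Required activator OxaK is absent, so *qilQ* is not transcribed.
So QilQ is not produced.
Turanose is present, so NerM is inactive.
With no repressor bound, *mibC* is transcribed.

ON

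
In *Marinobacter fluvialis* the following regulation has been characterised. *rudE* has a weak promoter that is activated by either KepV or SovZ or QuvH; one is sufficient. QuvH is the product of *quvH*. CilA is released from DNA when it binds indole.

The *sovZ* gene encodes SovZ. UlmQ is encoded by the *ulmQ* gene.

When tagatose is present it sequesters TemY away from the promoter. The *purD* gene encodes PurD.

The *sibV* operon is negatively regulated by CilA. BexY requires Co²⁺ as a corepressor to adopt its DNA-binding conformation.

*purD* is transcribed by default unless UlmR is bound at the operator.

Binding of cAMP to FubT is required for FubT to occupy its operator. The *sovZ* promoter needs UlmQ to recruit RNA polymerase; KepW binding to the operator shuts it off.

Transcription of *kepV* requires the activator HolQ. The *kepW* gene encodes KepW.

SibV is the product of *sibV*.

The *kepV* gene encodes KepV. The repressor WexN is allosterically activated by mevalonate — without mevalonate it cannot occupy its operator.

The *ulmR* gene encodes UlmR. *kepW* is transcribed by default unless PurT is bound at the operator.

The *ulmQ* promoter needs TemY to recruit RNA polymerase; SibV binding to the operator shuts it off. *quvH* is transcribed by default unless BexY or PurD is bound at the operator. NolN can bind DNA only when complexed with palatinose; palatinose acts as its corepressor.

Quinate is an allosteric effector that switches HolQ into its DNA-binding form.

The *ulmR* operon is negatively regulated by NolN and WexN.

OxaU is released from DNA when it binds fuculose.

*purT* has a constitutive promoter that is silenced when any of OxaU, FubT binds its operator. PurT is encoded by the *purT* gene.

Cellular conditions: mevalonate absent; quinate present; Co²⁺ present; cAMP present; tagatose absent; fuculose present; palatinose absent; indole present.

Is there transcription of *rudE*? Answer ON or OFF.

ON

Quinate is present, so HolQ is active.
No repressor is bound and HolQ is active, so *kepV* is transcribed.
So KepV is produced and active.
Fuculose is present, so OxaU is inactive.
cAMP is present, so FubT is active.
With repressor FubT bound, *purT* is not transcribed.
So PurT is not produced.
With no repressor bound, *kepW* is transcribed.
So KepW is produced and active.
Tagatose is absent, so TemY is active.
Indole is present, so CilA is inactive.
With no repressor bound, *sibV* is transcribed.
So SibV is produced and active.
With repressor SibV bound, *ulmQ* is not transcribed.
So UlmQ is not produced.
With repressor KepW bound, *sovZ* is not transcribed.
So SovZ is not produced.
Co²⁺ is present, so BexY is active.
Palatinose is absent, so NolN is inactive.
Mevalonate is absent, so WexN is inactive.
With no repressor bound, *ulmR* is transcribed.
So UlmR is produced and active.
With repressor UlmR bound, *purD* is not transcribed.
So PurD is not produced.
With repressor BexY bound, *quvH* is not transcribed.
So QuvH is not produced.
Activator KepV is present, so *rudE* is transcribed.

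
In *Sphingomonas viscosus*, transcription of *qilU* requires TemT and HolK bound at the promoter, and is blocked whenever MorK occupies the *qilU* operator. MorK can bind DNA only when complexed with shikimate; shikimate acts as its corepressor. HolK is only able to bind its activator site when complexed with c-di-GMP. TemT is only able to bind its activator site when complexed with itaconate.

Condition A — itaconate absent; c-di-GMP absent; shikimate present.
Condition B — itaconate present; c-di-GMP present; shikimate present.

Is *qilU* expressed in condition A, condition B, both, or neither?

neither

Condition A:
Itaconate is absent, so TemT is inactive.
c-di-GMP is absent, so HolK is inactive.
Shikimate is present, so MorK is active.
With repressor MorK bound, *qilU* is not transcribed.
→ *qilU* is OFF in A.
Condition B:
Itaconate is present, so TemT is active.
c-di-GMP is present, so HolK is active.
Shikimate is present, so MorK is active.
With repressor MorK bound, *qilU* is not transcribed.
→ *qilU* is OFF in B.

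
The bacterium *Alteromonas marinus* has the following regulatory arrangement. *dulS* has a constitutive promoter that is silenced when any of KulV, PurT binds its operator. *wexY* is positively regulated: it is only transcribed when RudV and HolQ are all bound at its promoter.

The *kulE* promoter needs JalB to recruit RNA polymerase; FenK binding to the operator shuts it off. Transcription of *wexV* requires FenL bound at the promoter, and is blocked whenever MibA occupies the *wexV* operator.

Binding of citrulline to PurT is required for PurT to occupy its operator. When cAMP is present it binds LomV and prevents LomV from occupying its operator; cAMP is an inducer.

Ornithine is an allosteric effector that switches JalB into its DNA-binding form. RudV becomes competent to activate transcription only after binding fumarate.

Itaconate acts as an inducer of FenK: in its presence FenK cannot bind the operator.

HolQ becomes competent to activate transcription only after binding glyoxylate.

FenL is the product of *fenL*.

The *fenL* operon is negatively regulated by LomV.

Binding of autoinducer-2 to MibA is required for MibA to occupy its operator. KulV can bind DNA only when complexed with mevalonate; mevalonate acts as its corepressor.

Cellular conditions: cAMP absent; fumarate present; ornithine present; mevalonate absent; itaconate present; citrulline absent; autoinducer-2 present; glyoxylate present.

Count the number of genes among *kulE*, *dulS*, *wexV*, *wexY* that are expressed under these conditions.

3

Ornithine is present, so JalB is active.
Itaconate is present, so FenK is inactive.
No repressor is bound and JalB is active, so *kulE* is transcribed.
→ *kulE* is ON.
Mevalonate is absent, so KulV is inactive.
Citrulline is absent, so PurT is inactive.
With no repressor bound, *dulS* is transcribed.
→ *dulS* is ON.
cAMP is absent, so LomV is active.
With repressor LomV bound, *fenL* is not transcribed.
So FenL is not produced.
Autoinducer-2 is present, so MibA is active.
With repressor MibA bound, *wexV* is not transcribed.
→ *wexV* is OFF.
Fumarate is present, so RudV is active.
Glyoxylate is present, so HolQ is active.
No repressor is bound and RudV and HolQ are active, so *wexY* is transcribed.
→ *wexY* is ON.
3 of the 4 genes are transcribed.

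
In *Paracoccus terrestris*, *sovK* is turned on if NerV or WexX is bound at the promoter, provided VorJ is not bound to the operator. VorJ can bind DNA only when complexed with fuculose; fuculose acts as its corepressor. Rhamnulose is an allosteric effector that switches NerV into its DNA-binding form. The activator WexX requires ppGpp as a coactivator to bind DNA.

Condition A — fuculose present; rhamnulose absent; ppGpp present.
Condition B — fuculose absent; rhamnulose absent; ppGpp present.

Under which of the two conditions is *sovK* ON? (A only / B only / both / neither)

B only

Condition A:
Fuculose is present, so VorJ is active.
Rhamnulose is absent, so NerV is inactive.
ppGpp is present, so WexX is active.
With repressor VorJ bound, *sovK* is not transcribed.
→ *sovK* is OFF in A.
Condition B:
Fuculose is absent, so VorJ is inactive.
Rhamnulose is absent, so NerV is inactive.
ppGpp is present, so WexX is active.
Activator WexX is present, so *sovK* is transcribed.
→ *sovK* is ON in B.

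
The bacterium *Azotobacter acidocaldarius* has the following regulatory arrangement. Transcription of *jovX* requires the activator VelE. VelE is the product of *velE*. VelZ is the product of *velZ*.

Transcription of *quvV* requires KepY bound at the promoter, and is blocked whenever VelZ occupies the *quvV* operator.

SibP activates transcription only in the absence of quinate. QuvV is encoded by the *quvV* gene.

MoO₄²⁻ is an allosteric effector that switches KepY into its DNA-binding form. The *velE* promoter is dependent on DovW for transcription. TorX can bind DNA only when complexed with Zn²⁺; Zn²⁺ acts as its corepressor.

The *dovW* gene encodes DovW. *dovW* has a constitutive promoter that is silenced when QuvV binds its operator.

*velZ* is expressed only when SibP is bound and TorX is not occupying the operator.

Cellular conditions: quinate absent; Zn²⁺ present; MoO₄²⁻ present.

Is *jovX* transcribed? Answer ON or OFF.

OFF

Quinate is absent, so SibP is active.
Zn²⁺ is present, so TorX is active.
With repressor TorX bound, *velZ* is not transcribed.
So VelZ is not produced.
MoO₄²⁻ is present, so KepY is active.
No repressor is bound and KepY is active, so *quvV* is transcribed.
So QuvV is produced and active.
With repressor QuvV bound, *dovW* is not transcribed.
So DovW is not produced.
Required activator DovW is absent, so *velE* is not transcribed.
So VelE is not produced.
Required activator VelE is absent, so *jovX* is not transcribed.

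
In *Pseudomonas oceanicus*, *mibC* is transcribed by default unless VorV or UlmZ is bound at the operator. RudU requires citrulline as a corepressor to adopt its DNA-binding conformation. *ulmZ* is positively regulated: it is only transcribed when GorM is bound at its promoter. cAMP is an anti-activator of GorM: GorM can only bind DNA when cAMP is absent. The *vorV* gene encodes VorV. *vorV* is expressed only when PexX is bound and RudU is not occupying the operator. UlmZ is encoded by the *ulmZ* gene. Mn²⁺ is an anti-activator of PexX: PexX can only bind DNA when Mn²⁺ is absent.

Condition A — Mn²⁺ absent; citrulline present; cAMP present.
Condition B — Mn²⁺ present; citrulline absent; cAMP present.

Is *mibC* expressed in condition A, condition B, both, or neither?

Condition A:
Mn²⁺ is absent, so PexX is active.
Citrulline is present, so RudU is active.
With repressor RudU bound, *vorV* is not transcribed.
So VorV is not produced.
cAMP is present, so GorM is inactive.
Required activator GorM is absent, so *ulmZ* is not transcribed.
So UlmZ is not produced.
With no repressor bound, *mibC* is transcribed.
→ *mibC* is ON in A.
Condition B:
Mn²⁺ is present, so PexX is inactive.
Citrulline is absent, so RudU is inactive.
Required activator PexX is absent, so *vorV* is not transcribed.
So VorV is not produced.
cAMP is present, so GorM is inactive.
Required activator GorM is absent, so *ulmZ* is not transcribed.
So UlmZ is not produced.
With no repressor bound, *mibC* is transcribed.
→ *mibC* is ON in B.

both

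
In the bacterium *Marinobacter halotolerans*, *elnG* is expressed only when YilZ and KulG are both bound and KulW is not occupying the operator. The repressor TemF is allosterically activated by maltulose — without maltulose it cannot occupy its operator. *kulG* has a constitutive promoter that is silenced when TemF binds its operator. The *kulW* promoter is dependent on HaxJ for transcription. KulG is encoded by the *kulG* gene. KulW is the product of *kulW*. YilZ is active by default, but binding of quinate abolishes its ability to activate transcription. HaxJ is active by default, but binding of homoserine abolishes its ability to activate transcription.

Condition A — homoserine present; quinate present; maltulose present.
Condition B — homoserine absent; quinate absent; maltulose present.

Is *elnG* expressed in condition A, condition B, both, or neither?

Condition A:
Homoserine is present, so HaxJ is inactive.
Required activator HaxJ is absent, so *kulW* is not transcribed.
So KulW is not produced.
Quinate is present, so YilZ is inactive.
Maltulose is present, so TemF is active.
With repressor TemF bound, *kulG* is not transcribed.
So KulG is not produced.
Required activator YilZ is absent, so *elnG* is not transcribed.
→ *elnG* is OFF in A.
Condition B:
Homoserine is absent, so HaxJ is active.
No repressor is bound and HaxJ is active, so *kulW* is transcribed.
So KulW is produced and active.
Quinate is absent, so YilZ is active.
Maltulose is present, so TemF is active.
With repressor TemF bound, *kulG* is not transcribed.
So KulG is not produced.
With repressor KulW bound, *elnG* is not transcribed.
→ *elnG* is OFF in B.

neither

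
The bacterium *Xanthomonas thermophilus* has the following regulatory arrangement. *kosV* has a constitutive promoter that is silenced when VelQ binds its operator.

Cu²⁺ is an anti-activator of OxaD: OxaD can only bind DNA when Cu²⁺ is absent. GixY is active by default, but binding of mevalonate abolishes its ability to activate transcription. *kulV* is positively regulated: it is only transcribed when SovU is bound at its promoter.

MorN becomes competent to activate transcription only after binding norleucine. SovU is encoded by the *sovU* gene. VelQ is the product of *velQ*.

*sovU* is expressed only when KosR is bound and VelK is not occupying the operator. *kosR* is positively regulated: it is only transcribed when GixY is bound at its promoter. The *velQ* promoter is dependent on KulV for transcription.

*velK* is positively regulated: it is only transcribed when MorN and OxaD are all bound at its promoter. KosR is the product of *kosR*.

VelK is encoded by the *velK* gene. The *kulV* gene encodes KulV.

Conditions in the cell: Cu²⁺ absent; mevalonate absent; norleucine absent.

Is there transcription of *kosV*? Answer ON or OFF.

OFF

Norleucine is absent, so MorN is inactive.
Cu²⁺ is absent, so OxaD is active.
Required activator MorN is absent, so *velK* is not transcribed.
So VelK is not produced.
Mevalonate is absent, so GixY is active.
No repressor is bound and GixY is active, so *kosR* is transcribed.
So KosR is produced and active.
No repressor is bound and KosR is active, so *sovU* is transcribed.
So SovU is produced and active.
No repressor is bound and SovU is active, so *kulV* is transcribed.
So KulV is produced and active.
No repressor is bound and KulV is active, so *velQ* is transcribed.
So VelQ is produced and active.
With repressor VelQ bound, *kosV* is not transcribed.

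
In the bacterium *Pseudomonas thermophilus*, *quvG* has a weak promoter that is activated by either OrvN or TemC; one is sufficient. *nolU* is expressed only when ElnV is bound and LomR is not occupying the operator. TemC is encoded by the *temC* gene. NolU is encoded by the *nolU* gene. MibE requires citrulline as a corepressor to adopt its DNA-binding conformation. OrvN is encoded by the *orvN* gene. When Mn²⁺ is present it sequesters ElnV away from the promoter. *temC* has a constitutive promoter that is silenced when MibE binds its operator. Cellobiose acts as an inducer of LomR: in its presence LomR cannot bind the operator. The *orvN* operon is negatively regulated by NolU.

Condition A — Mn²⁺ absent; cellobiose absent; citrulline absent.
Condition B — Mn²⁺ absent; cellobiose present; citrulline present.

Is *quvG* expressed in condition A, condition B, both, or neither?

A only

Condition A:
Mn²⁺ is absent, so ElnV is active.
Cellobiose is absent, so LomR is active.
With repressor LomR bound, *nolU* is not transcribed.
So NolU is not produced.
With no repressor bound, *orvN* is transcribed.
So OrvN is produced and active.
Citrulline is absent, so MibE is inactive.
With no repressor bound, *temC* is transcribed.
So TemC is produced and active.
Activator OrvN is present, so *quvG* is transcribed.
→ *quvG* is ON in A.
Condition B:
Mn²⁺ is absent, so ElnV is active.
Cellobiose is present, so LomR is inactive.
No repressor is bound and ElnV is active, so *nolU* is transcribed.
So NolU is produced and active.
With repressor NolU bound, *orvN* is not transcribed.
So OrvN is not produced.
Citrulline is present, so MibE is active.
With repressor MibE bound, *temC* is not transcribed.
So TemC is not produced.
No activator is available at the *quvG* promoter, so *quvG* is not transcribed.
→ *quvG* is OFF in B.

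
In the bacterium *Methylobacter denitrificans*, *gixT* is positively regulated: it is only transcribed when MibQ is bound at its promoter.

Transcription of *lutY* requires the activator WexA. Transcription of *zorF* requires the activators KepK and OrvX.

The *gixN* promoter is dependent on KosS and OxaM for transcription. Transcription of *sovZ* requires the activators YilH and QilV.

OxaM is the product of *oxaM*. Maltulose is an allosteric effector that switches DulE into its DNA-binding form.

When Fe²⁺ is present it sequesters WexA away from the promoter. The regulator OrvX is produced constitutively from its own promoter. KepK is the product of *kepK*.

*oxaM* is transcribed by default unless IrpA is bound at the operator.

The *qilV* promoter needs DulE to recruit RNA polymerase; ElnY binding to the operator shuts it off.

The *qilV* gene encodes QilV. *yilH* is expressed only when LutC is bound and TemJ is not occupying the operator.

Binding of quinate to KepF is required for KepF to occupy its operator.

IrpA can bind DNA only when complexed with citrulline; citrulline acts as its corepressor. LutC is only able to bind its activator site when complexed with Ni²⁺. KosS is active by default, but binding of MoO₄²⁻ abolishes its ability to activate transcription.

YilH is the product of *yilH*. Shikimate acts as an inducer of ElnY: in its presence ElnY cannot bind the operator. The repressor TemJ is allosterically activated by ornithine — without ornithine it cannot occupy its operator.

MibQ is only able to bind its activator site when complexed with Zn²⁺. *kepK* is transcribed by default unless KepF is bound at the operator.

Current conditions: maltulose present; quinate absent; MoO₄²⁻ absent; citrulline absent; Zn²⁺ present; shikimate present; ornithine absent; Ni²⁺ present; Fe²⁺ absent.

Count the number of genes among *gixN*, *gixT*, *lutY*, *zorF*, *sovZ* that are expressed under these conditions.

5

MoO₄²⁻ is absent, so KosS is active.
Citrulline is absent, so IrpA is inactive.
With no repressor bound, *oxaM* is transcribed.
So OxaM is produced and active.
No repressor is bound and KosS and OxaM are active, so *gixN* is transcribed.
→ *gixN* is ON.
Zn²⁺ is present, so MibQ is active.
No repressor is bound and MibQ is active, so *gixT* is transcribed.
→ *gixT* is ON.
Fe²⁺ is absent, so WexA is active.
No repressor is bound and WexA is active, so *lutY* is transcribed.
→ *lutY* is ON.
Quinate is absent, so KepF is inactive.
With no repressor bound, *kepK* is transcribed.
So KepK is produced and active.
OrvX is produced constitutively and is active.
No repressor is bound and KepK and OrvX are active, so *zorF* is transcribed.
→ *zorF* is ON.
Ni²⁺ is present, so LutC is active.
Ornithine is absent, so TemJ is inactive.
No repressor is bound and LutC is active, so *yilH* is transcribed.
So YilH is produced and active.
Shikimate is present, so ElnY is inactive.
Maltulose is present, so DulE is active.
No repressor is bound and DulE is active, so *qilV* is transcribed.
So QilV is produced and active.
No repressor is bound and YilH and QilV are active, so *sovZ* is transcribed.
→ *sovZ* is ON.
5 of the 5 genes are transcribed.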